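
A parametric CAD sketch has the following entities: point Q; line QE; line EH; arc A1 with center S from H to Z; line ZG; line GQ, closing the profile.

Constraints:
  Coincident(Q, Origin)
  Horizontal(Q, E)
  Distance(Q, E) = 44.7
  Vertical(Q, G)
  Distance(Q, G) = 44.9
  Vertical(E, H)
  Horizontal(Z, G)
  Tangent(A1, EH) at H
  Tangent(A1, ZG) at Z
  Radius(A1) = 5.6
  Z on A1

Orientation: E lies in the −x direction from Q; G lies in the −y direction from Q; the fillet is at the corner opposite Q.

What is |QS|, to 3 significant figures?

55.4

Q is at the origin; QE is horizontal with |QE| = 44.7 and E on the −x side, so E = (-44.7, 0.00). Q and G share the same x with |QG| = 44.9 and G on the −y side, so G = (0.00, -44.9). The virtual corner opposite Q is at (-44.7, -44.9). A1 meets EH tangentially, so SH is at right angles to EH and tangency of A1 to ZG means the radius SZ is perpendicular to ZG, with radius 5.6, so the center S sits 5.6 in from both sides at S = (-39.1, -39.3). Then |QS| = |S − Q| = 55.4.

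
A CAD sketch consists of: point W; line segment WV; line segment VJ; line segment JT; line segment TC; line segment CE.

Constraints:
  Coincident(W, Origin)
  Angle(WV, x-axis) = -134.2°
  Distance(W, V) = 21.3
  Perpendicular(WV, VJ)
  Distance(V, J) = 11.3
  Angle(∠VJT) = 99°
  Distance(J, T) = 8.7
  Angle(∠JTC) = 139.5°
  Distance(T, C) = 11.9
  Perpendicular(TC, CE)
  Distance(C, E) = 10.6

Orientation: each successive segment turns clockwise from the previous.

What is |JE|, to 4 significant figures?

19.17

∠JTC = 139.5° gives TC at 14.30° from the x-axis; with |TC| = 11.9, C = (-6.404, 2.656). TC is perpendicular to CE, so CE runs at -75.70°; with |CE| = 10.6, E = (-3.786, -7.615). Then |JE| = |E − J| = 19.17.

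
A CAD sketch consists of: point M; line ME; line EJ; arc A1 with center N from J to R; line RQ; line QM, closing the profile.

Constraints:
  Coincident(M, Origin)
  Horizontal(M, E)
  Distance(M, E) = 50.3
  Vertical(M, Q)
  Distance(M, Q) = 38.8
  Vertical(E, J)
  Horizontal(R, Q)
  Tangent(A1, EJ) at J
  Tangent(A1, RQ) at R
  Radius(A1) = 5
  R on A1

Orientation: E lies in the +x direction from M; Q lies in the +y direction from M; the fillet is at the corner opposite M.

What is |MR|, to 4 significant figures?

59.65

M is at the origin; M and E share the same y with |ME| = 50.3 and E on the +x side, so E = (50.30, 0.000). M and Q share the same x with |MQ| = 38.8 and Q on the +y side, so Q = (0.000, 38.80). The virtual corner opposite M is at (50.30, 38.80). The tangent condition forces NJ to be normal to EJ and since A1 is tangent to RQ there, NR ⟂ RQ, with radius 5.0, so the center N sits 5.0 in from both sides at N = (45.30, 33.80). That places the tangent points at J = (50.30, 33.80) on EJ and R = (45.30, 38.80) on RQ. Then |MR| = |R − M| = 59.65.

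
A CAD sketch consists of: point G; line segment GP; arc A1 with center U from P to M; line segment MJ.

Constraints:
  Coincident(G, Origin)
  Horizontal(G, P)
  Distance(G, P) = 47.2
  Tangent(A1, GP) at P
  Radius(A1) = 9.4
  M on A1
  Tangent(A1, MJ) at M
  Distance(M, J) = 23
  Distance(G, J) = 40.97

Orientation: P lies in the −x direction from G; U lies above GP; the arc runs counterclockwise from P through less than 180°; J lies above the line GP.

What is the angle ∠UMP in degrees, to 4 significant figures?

55.34°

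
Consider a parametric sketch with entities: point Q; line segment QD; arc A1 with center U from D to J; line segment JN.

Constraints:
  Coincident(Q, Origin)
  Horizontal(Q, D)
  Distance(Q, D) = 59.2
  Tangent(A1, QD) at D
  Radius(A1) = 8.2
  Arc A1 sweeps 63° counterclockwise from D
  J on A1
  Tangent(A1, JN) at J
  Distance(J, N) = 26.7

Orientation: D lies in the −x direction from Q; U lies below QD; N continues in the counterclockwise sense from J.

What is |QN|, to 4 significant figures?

83.55

Q is at the origin; Q and D share the same y with |QD| = 59.2 and D on the −x side, so D = (-59.20, 0.000). The tangent condition forces UD to be normal to QD, so U = D + (0, -8.2) = (-59.20, -8.200). On A1, D sits at bearing 90° from U; a 63° counterclockwise sweep puts J at bearing 153°, so J = U + 8.2·(cos 153°, sin 153°) = (-66.51, -4.477). Tangency of A1 to JN means the radius UJ is perpendicular to JN, so JN runs along (−sin 153°, cos 153°); with |JN| = 26.7, N = (-78.63, -28.27). Then |QN| = |N − Q| = 83.55.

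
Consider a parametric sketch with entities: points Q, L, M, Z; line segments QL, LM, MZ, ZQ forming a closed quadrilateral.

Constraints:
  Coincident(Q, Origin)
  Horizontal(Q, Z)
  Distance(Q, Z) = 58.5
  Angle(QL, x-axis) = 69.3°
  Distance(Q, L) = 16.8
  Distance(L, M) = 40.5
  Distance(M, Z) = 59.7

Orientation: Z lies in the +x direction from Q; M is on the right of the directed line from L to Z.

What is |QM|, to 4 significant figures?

25.09

Q is at the origin; Q and Z share the same y with |QZ| = 58.5 and Z in +x, so Z = (58.5, 0). QL runs at 69.3° with |QL| = 16.8, so L = (5.938, 15.72). M is determined by |LM| = 40.5 and |MZ| = 59.7 together: it lies at the intersection of circle(L, 40.5) and circle(Z, 59.7). With |LZ| = 54.86, the foot of the radical line on LZ is 9.897 from L and the perpendicular offset is √(40.5² − 9.897²) = 39.27. Taking the right-of-LZ solution: M = (4.170, -24.75).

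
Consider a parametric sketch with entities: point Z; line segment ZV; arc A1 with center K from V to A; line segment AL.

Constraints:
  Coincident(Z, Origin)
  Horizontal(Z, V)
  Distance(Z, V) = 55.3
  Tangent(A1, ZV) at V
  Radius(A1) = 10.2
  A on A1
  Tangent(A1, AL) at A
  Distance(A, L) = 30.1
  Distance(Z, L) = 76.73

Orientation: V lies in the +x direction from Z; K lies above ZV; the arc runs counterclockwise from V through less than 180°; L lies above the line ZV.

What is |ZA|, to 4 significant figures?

66.30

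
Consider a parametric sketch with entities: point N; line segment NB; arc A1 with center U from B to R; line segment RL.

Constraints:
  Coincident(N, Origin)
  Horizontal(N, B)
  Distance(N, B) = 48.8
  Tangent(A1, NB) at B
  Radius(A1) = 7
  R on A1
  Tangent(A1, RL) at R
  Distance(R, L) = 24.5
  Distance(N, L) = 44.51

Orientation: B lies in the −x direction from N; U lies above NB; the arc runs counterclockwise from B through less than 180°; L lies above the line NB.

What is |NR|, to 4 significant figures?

42.42

N is at the origin; NB is horizontal with |NB| = 48.8 and B on the −x side, so B = (-48.80, 0.000). The tangent condition forces UB to be normal to NB, so U = B + (0, 7) = (-48.80, 7.000). Since UR ⟂ RL (tangency), |UL| = √(7.0² + 24.5²) = 25.48 regardless of where R sits on A1. So L lies on both circle(N, 44.51) and circle(U, 25.48); the above-NB intersection is L = (-34.52, 28.10). R is the foot of the tangent from L: R = (-42.15, 4.820).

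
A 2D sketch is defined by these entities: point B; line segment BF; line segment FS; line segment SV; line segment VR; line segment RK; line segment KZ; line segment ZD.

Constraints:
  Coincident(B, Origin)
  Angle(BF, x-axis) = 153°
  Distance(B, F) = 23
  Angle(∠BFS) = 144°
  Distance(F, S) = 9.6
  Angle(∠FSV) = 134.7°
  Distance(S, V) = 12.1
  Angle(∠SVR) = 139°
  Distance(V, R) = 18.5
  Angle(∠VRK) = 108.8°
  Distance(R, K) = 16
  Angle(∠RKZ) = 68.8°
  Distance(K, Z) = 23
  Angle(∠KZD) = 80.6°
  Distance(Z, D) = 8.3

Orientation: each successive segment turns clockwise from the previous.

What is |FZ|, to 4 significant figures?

10.95

B is at the origin; BF runs at 153.0° with length 23.0, so F = (-20.49, 10.44). ∠BFS = 144.0° gives FS at 117.0° from the x-axis; with |FS| = 9.6, S = (-24.85, 19.00). ∠FSV = 134.7° gives SV at 71.70° from the x-axis; with |SV| = 12.1, V = (-21.05, 30.48). ∠SVR = 139.0° gives VR at 30.70° from the x-axis; with |VR| = 18.5, R = (-5.145, 39.93). ∠VRK = 108.8° gives RK at -40.50° from the x-axis; with |RK| = 16.0, K = (7.022, 29.54). ∠RKZ = 68.8° gives KZ at -151.7° from the x-axis; with |KZ| = 23.0, Z = (-13.23, 18.63). Then |FZ| = |Z − F| = 10.95.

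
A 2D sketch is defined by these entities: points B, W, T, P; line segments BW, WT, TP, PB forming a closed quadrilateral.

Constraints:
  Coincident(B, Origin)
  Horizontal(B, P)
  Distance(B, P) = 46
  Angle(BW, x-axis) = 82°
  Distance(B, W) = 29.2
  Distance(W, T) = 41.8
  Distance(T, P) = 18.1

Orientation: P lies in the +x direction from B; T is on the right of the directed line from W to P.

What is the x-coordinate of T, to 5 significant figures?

28.586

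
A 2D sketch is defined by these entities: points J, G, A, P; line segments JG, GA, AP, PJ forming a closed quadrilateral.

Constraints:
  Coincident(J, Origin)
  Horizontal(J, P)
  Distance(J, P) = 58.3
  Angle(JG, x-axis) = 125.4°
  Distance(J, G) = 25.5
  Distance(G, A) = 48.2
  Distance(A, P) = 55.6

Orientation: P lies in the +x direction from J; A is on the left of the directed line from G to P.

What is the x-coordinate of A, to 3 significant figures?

26.5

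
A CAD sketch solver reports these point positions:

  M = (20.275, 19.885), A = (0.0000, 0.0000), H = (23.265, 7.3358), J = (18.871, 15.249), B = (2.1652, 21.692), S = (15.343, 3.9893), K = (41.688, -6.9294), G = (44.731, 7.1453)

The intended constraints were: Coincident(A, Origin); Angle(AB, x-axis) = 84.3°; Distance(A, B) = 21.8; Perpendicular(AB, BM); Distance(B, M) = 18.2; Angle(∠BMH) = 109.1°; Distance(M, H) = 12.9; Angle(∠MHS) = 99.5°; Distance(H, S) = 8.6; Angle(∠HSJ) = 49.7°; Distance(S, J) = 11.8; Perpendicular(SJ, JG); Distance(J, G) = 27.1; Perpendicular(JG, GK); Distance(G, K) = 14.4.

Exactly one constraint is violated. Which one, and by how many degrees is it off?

Perpendicular(JG, GK) — off by 5.20°.

A = (0.00, 0.00) ✓; AB at 84.30° ✓; |AB| = 21.80 ✓; ∠(AB, BM) = 90.00° ✓; |BM| = 18.20 ✓; ∠BMH = 109.1° ✓; |MH| = 12.90 ✓; ∠MHS = 99.50° ✓; |HS| = 8.600 ✓; ∠HSJ = 49.70° ✓; |SJ| = 11.80 ✓; ∠(SJ, JG) = 90.00° ✓; |JG| = 27.10 ✓; ∠(JG, GK) = 84.80° ✗; |GK| = 14.40 ✓.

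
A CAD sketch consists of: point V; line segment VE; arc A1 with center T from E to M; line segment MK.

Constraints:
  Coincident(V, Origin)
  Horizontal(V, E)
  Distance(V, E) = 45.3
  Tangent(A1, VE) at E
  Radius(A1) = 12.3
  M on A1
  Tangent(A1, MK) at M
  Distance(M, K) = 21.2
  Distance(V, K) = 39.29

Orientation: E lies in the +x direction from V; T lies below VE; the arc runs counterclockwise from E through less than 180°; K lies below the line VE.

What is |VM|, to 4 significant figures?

34.66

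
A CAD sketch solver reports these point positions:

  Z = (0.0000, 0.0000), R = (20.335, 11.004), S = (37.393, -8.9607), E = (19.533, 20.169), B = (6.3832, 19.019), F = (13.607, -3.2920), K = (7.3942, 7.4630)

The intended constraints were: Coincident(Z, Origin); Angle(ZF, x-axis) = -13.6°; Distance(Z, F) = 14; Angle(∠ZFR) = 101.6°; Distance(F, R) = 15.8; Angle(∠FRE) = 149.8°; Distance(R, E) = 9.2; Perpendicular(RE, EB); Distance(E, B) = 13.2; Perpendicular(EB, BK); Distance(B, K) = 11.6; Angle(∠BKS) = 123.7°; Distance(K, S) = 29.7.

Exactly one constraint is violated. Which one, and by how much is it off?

Distance(K, S) = 29.7 — off by 4.50.

Z = (0.00, 0.00) ✓; ZF at -13.60° ✓; |ZF| = 14.00 ✓; ∠ZFR = 101.6° ✓; |FR| = 15.80 ✓; ∠FRE = 149.8° ✓; |RE| = 9.200 ✓; ∠(RE, EB) = 90.00° ✓; |EB| = 13.20 ✓; ∠(EB, BK) = 90.00° ✓; |BK| = 11.60 ✓; ∠BKS = 123.7° ✓; |KS| = 34.20 ✗.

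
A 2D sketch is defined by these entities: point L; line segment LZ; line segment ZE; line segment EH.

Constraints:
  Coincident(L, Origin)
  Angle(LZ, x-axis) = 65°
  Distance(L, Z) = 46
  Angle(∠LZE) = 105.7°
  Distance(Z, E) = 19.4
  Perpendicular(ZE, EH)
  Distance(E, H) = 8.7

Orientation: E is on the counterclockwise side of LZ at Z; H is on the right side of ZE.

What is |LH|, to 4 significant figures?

61.82

L is at the origin; LZ runs at 65.0° with length 46.0, so Z = 46.0·(cos 65.0°, sin 65.0°) = (19.44, 41.69). ∠LZE = 105.7°, so ZE runs at 65.0° + (180° − 105.7°) = 139.3° from the x-axis; with |ZE| = 19.4, E = Z + 19.4·(cos 139.3°, sin 139.3°) = (4.733, 54.34). ZE is perpendicular to EH; with |EH| = 8.7 on the right of ZE, H = E + 8.7·(0.6521, 0.7581) = (10.41, 60.94). Then |LH| = |H − L| = 61.82.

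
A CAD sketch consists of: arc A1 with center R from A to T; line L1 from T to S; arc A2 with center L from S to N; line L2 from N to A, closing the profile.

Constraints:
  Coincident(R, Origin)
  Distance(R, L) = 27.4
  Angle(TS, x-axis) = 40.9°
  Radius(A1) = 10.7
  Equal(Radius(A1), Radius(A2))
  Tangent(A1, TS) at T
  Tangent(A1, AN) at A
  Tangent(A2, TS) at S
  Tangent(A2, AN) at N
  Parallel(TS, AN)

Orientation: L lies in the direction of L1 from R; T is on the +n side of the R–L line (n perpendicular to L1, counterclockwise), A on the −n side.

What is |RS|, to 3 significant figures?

29.4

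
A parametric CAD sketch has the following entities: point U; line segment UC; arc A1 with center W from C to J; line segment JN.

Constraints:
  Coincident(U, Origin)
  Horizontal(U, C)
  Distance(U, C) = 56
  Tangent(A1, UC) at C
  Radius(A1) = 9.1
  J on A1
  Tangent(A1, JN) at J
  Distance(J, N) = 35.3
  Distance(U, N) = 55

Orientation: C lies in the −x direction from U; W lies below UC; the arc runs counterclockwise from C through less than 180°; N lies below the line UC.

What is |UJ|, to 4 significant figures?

64.31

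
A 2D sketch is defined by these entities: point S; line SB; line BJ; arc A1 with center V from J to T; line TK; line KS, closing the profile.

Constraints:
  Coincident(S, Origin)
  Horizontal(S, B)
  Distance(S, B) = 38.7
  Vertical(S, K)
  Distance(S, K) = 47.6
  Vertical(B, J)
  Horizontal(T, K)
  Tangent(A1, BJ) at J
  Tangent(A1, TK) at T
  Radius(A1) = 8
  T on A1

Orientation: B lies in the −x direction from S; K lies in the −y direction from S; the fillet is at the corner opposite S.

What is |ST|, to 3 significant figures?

56.6

The virtual corner opposite S is at (-38.7, -47.6). The tangent condition forces VJ to be normal to BJ and the tangent condition forces VT to be normal to TK, with radius 8.0, so the center V sits 8.0 in from both sides at V = (-30.7, -39.6). That places the tangent points at J = (-38.7, -39.6) on BJ and T = (-30.7, -47.6) on TK. Then |ST| = |T − S| = 56.6.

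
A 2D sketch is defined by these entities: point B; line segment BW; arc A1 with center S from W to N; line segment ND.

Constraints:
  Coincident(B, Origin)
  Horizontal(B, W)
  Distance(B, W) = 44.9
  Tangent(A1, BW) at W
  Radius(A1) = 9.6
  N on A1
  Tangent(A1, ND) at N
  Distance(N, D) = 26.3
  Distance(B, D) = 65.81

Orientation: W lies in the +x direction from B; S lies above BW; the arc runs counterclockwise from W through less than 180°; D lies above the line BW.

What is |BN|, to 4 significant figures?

55.28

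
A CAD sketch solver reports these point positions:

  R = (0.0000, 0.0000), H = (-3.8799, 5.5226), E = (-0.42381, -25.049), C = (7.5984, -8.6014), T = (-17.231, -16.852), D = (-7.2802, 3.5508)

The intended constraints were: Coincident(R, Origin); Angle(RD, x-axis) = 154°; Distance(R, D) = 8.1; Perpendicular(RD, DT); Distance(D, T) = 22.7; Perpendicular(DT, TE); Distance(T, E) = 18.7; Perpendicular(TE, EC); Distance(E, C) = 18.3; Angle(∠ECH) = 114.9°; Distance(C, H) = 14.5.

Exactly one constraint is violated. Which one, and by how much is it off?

Distance(C, H) = 14.5 — off by 3.70.

R = (0.00, 0.00) ✓; RD at 154.0° ✓; |RD| = 8.100 ✓; ∠(RD, DT) = 90.00° ✓; |DT| = 22.70 ✓; ∠(DT, TE) = 90.00° ✓; |TE| = 18.70 ✓; ∠(TE, EC) = 90.00° ✓; |EC| = 18.30 ✓; ∠ECH = 114.9° ✓; |CH| = 18.20 ✗.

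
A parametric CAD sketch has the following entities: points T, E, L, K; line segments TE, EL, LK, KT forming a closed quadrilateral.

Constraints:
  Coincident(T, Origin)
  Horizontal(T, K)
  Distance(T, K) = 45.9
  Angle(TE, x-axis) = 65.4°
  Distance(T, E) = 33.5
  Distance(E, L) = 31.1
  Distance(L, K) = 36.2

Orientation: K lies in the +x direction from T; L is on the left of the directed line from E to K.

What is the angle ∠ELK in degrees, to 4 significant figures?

81.60°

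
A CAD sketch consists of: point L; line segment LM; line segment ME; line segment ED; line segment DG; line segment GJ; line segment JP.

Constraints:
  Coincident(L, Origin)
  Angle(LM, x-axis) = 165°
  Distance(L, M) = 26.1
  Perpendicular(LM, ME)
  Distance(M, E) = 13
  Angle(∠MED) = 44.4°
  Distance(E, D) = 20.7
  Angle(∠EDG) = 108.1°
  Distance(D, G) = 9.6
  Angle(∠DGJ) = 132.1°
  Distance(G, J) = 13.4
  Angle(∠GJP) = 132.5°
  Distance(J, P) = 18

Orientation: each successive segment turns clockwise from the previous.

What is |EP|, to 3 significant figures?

24.7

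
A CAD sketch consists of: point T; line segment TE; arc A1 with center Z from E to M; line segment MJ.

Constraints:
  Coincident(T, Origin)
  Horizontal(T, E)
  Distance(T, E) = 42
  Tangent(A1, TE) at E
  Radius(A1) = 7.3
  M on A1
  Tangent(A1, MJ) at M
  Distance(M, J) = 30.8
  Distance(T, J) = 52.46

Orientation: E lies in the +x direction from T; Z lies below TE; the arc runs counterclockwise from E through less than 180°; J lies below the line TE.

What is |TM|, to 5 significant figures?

35.519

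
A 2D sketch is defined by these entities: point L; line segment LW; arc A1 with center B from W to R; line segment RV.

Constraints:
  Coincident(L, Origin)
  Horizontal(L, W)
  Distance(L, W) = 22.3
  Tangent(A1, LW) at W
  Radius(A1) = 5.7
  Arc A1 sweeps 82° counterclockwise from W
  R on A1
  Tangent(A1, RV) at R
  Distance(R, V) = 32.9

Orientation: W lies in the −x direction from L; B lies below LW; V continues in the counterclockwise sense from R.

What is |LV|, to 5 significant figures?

49.629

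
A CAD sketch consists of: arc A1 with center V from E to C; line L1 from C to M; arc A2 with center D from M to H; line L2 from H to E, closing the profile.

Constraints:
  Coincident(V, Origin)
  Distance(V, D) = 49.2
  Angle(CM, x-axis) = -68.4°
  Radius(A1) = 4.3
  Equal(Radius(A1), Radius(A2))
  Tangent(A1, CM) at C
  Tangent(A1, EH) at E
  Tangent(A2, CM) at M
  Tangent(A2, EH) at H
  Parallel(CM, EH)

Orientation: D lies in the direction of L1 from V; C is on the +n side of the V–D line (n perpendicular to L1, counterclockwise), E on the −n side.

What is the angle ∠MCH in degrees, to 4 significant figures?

9.915°

The slot axis is L1's direction at -68.4°, so u = (cos -68.4°, sin -68.4°) = (0.3681, -0.9298) and n = (−sin -68.4°, cos -68.4°) = (0.9298, 0.3681). V is at the origin and D lies 49.2 along u from V, so D = 49.2·u = (18.11, -45.75). Tangency of A1 to both parallel lines with radius 4.3 puts C and E at V ± 4.3·n: C = (3.998, 1.583), E = (-3.998, -1.583). Equal radii place M and H the same way about D: M = D + 4.3·n = (22.11, -44.16), H = D − 4.3·n = (14.11, -47.33). Then cos ∠MCH = CM·CH / (|CM||CH|), giving 9.915°.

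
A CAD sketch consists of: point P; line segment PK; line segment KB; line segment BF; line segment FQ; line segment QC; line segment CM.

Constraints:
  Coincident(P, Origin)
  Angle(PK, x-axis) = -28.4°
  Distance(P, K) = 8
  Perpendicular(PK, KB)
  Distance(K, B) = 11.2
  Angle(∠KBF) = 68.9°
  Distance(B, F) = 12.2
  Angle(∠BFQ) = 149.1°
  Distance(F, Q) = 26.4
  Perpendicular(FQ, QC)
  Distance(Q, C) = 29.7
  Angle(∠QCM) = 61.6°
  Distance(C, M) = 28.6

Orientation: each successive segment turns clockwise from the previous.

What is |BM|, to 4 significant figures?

15.29

FQ ⟂ QC, so QC runs at 9.600°; with |QC| = 29.7, C = (18.67, 26.60). ∠QCM = 61.6° gives CM at -108.8° from the x-axis; with |CM| = 28.6, M = (9.452, -0.4709). Then |BM| = |M − B| = 15.29.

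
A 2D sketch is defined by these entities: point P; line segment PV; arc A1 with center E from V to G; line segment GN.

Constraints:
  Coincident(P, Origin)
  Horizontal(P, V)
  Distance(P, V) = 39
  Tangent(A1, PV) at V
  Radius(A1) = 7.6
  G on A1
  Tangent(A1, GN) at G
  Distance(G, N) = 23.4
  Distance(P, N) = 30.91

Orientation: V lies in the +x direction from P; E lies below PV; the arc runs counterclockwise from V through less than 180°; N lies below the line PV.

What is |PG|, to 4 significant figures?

32.75

P is at the origin; PV is horizontal with |PV| = 39.0 and V on the +x side, so V = (39.00, 0.000). Tangency of A1 to PV means the radius EV is perpendicular to PV, so E = V + (0, -7.6) = (39.00, -7.600). Since EG ⟂ GN (tangency), |EN| = √(7.6² + 23.4²) = 24.60 regardless of where G sits on A1. So N lies on both circle(P, 30.91) and circle(E, 24.60); the below-PV intersection is N = (20.16, -23.43). G is the foot of the tangent from N: G = (32.55, -3.576).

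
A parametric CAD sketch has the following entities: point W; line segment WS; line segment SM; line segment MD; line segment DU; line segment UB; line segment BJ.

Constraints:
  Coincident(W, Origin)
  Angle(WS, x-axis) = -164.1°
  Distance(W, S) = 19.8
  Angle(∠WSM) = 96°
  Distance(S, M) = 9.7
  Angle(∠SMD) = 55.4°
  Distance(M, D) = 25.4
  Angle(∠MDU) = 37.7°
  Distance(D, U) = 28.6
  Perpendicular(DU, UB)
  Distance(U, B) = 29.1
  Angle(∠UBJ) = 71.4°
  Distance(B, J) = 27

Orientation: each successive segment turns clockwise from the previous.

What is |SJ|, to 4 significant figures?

22.90

W is at the origin; WS runs at -164.1° with length 19.8, so S = (-19.04, -5.424). ∠WSM = 96.0° gives SM at 111.9° from the x-axis; with |SM| = 9.7, M = (-22.66, 3.576). ∠SMD = 55.4° gives MD at -12.70° from the x-axis; with |MD| = 25.4, D = (2.118, -2.008). ∠MDU = 37.7° gives DU at -155.0° from the x-axis; with |DU| = 28.6, U = (-23.80, -14.10). DU is perpendicular to UB, so UB runs at 115.0°; with |UB| = 29.1, B = (-36.10, 12.28). ∠UBJ = 71.4° gives BJ at 6.400° from the x-axis; with |BJ| = 27.0, J = (-9.269, 15.29). Then |SJ| = |J − S| = 22.90.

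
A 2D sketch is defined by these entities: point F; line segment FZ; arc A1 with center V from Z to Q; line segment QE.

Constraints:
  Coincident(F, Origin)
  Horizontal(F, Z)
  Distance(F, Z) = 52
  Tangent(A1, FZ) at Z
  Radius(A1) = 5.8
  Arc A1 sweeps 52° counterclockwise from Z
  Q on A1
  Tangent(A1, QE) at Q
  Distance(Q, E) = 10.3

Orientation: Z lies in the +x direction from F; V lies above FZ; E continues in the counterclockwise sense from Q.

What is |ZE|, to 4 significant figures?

15.04

F is at the origin; FZ is horizontal with |FZ| = 52.0 and Z on the +x side, so Z = (52.00, 0.000). Tangency of A1 to FZ means the radius VZ is perpendicular to FZ, so V = Z + (0, 5.8) = (52.00, 5.800). On A1, Z sits at bearing -90° from V; a 52° counterclockwise sweep puts Q at bearing -38°, so Q = V + 5.8·(cos -38°, sin -38°) = (56.57, 2.229). The tangent condition forces VQ to be normal to QE, so QE runs along (−sin -38°, cos -38°); with |QE| = 10.3, E = (62.91, 10.35). Then |ZE| = |E − Z| = 15.04.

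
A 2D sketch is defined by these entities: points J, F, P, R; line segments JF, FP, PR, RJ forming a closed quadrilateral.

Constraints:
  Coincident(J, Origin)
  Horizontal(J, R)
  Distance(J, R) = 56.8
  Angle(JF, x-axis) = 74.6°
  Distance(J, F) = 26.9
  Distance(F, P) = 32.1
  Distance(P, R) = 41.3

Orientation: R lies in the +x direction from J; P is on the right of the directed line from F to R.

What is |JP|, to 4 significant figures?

16.57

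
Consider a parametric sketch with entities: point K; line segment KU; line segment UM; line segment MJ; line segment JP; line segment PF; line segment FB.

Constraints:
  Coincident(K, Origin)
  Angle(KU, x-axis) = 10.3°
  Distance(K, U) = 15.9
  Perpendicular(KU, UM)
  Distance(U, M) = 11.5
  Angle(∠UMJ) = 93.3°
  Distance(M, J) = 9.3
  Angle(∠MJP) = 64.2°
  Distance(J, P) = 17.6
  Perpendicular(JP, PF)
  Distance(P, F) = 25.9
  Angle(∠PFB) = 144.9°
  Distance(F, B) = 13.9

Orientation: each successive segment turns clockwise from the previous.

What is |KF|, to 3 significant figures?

37.7

K is at the origin; KU runs at 10.3° with length 15.9, so U = (15.6, 2.84). KU is perpendicular to UM, so UM runs at -79.7°; with |UM| = 11.5, M = (17.7, -8.47). ∠UMJ = 93.3° gives MJ at -166° from the x-axis; with |MJ| = 9.3, J = (8.66, -10.7). ∠MJP = 64.2° gives JP at 77.8° from the x-axis; with |JP| = 17.6, P = (12.4, 6.54). JP is perpendicular to PF, so PF runs at -12.2°; with |PF| = 25.9, F = (37.7, 1.07). Then |KF| = |F − K| = 37.7.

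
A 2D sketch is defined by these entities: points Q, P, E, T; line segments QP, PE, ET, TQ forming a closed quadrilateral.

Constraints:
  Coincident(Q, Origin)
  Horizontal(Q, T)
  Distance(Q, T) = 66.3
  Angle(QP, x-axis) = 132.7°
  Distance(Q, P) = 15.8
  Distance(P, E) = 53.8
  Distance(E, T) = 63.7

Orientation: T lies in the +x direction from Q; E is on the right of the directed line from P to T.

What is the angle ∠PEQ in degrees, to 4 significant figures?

6.235°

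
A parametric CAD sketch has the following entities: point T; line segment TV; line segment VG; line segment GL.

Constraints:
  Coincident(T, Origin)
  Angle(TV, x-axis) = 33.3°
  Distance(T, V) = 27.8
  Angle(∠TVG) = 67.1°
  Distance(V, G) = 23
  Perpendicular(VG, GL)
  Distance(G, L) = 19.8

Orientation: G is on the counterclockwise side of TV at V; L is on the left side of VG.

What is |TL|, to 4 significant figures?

13.50

T is at the origin; TV runs at 33.3° with length 27.8, so V = 27.8·(cos 33.3°, sin 33.3°) = (23.24, 15.26). ∠TVG = 67.1°, so VG runs at 33.3° + (180° − 67.1°) = 146.2° from the x-axis; with |VG| = 23.0, G = V + 23.0·(cos 146.2°, sin 146.2°) = (4.123, 28.06). VG is perpendicular to GL; with |GL| = 19.8 on the left of VG, L = G + 19.8·(-0.5563, -0.8310) = (-6.892, 11.60). Then |TL| = |L − T| = 13.50.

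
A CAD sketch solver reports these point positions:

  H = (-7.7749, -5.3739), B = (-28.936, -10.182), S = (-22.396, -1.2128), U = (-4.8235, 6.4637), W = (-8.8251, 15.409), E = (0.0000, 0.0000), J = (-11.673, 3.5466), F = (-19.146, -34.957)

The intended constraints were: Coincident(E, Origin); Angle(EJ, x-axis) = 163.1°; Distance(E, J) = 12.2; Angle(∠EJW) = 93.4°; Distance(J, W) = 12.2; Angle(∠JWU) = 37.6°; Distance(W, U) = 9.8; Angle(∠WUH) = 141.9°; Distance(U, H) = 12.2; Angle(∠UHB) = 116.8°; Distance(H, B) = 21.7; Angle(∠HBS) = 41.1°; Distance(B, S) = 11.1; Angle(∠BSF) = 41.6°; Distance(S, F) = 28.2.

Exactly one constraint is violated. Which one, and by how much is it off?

Distance(S, F) = 28.2 — off by 5.70.

E = (0.00, 0.00) ✓; EJ at 163.1° ✓; |EJ| = 12.20 ✓; ∠EJW = 93.40° ✓; |JW| = 12.20 ✓; ∠JWU = 37.60° ✓; |WU| = 9.800 ✓; ∠WUH = 141.9° ✓; |UH| = 12.20 ✓; ∠UHB = 116.8° ✓; |HB| = 21.70 ✓; ∠HBS = 41.10° ✓; |BS| = 11.10 ✓; ∠BSF = 41.60° ✓; |SF| = 33.90 ✗.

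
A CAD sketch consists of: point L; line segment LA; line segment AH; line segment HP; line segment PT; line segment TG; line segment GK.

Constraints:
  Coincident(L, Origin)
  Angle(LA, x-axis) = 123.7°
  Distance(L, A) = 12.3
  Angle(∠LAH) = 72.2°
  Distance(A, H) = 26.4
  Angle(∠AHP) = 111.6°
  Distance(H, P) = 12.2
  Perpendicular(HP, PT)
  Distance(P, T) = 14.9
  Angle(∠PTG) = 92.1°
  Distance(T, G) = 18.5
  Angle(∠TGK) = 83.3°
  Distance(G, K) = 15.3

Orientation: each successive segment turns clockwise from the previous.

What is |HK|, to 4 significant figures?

5.071

∠PTG = 92.1° gives TG at 129.6° from the x-axis; with |TG| = 18.5, G = (2.379, 12.97). ∠TGK = 83.3° gives GK at 32.90° from the x-axis; with |GK| = 15.3, K = (15.23, 21.28). Then |HK| = |K − H| = 5.071.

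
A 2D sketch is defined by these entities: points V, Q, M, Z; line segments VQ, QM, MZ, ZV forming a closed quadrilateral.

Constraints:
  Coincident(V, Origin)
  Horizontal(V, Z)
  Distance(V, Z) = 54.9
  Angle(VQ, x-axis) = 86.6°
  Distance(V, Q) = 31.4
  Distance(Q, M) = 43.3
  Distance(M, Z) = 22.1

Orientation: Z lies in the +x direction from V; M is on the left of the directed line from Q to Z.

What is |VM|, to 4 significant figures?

47.22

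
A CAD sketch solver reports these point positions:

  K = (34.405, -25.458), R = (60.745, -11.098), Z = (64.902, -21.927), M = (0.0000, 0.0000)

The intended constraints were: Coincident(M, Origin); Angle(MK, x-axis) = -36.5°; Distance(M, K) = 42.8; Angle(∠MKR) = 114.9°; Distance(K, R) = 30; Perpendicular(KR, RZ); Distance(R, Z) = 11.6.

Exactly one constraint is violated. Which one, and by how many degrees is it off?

Perpendicular(KR, RZ) — off by 7.60°.

M = (0.00, 0.00) ✓; MK at -36.50° ✓; |MK| = 42.80 ✓; ∠MKR = 114.9° ✓; |KR| = 30.00 ✓; ∠(KR, RZ) = 97.60° ✗; |RZ| = 11.60 ✓.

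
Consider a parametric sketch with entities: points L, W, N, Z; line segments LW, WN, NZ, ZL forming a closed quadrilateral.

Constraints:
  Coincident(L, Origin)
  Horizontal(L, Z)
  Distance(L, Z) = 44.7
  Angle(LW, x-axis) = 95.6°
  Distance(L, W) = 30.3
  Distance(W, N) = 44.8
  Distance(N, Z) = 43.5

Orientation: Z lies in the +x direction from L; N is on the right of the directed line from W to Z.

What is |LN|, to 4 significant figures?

14.61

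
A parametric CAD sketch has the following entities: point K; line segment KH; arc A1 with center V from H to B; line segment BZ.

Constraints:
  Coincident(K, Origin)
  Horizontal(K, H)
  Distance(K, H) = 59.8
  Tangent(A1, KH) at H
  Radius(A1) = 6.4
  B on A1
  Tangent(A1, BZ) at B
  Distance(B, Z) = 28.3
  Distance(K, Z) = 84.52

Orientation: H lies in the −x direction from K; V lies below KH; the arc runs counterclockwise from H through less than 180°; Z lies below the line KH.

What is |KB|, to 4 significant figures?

65.33

K is at the origin; K and H share the same y with |KH| = 59.8 and H on the −x side, so H = (-59.80, 0.000). Since A1 is tangent to KH there, VH ⟂ KH, so V = H + (0, -6.4) = (-59.80, -6.400). Since VB ⟂ BZ (tangency), |VZ| = √(6.4² + 28.3²) = 29.01 regardless of where B sits on A1. So Z lies on both circle(K, 84.52) and circle(V, 29.01); the below-KH intersection is Z = (-80.02, -27.21). B is the foot of the tangent from Z: B = (-65.26, -3.062).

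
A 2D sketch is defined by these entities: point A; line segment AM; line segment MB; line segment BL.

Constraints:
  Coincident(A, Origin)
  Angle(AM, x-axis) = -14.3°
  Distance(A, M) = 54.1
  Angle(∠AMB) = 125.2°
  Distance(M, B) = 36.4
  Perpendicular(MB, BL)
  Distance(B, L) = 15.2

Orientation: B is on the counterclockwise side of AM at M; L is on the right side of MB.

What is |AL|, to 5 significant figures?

89.983

A is at the origin; AM runs at -14.3° with length 54.1, so M = 54.1·(cos -14.3°, sin -14.3°) = (52.424, -13.363). ∠AMB = 125.2°, so MB runs at -14.3° + (180° − 125.2°) = 40.500° from the x-axis; with |MB| = 36.4, B = M + 36.4·(cos 40.500°, sin 40.500°) = (80.103, 10.277). The perpendicularity gives BL at right angles to MB; with |BL| = 15.2 on the right of MB, L = B + 15.2·(0.64945, -0.76041) = (89.974, -1.2809). Then |AL| = |L − A| = 89.983.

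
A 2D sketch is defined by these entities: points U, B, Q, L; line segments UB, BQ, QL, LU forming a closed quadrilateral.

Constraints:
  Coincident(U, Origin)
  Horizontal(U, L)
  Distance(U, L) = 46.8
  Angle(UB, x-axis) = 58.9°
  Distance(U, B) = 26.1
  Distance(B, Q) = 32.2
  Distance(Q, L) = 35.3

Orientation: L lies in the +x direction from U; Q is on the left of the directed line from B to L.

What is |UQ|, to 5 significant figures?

55.545

U is at the origin; UL is horizontal with |UL| = 46.8 and L in +x, so L = (46.8, 0). UB runs at 58.9° with |UB| = 26.1, so B = (13.482, 22.349). Q is determined by |BQ| = 32.2 and |QL| = 35.3 together: it lies at the intersection of circle(B, 32.2) and circle(L, 35.3). With |BL| = 40.120, the foot of the radical line on BL is 17.452 from B and the perpendicular offset is √(32.2² − 17.452²) = 27.060. Taking the left-of-BL solution: Q = (43.049, 35.100).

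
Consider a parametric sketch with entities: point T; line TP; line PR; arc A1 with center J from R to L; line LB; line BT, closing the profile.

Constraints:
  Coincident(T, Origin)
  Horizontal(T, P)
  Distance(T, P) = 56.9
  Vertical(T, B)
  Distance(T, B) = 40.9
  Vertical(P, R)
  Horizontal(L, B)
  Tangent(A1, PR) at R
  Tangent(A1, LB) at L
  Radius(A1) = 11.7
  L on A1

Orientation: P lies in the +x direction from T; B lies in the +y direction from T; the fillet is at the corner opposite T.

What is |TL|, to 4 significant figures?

60.96

The virtual corner opposite T is at (56.90, 40.90). Tangency of A1 to PR means the radius JR is perpendicular to PR and A1 meets LB tangentially, so JL is at right angles to LB, with radius 11.7, so the center J sits 11.7 in from both sides at J = (45.20, 29.20). That places the tangent points at R = (56.90, 29.20) on PR and L = (45.20, 40.90) on LB. Then |TL| = |L − T| = 60.96.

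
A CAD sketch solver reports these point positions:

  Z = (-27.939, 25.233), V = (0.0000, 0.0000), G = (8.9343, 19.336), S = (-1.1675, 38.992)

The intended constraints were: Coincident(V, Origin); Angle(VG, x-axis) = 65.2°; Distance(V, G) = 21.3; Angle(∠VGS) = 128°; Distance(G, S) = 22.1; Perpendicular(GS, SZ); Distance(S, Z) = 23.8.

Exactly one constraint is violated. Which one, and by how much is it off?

Distance(S, Z) = 23.8 — off by 6.30.

V = (0.00, 0.00) ✓; VG at 65.20° ✓; |VG| = 21.30 ✓; ∠VGS = 128.0° ✓; |GS| = 22.10 ✓; ∠(GS, SZ) = 90.00° ✓; |SZ| = 30.10 ✗.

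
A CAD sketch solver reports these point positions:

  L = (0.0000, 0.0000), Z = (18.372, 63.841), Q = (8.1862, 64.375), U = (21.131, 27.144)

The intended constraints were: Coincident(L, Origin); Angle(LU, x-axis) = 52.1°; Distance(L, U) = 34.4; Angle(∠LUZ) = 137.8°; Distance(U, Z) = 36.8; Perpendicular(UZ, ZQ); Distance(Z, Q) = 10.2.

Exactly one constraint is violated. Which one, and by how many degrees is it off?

Perpendicular(UZ, ZQ) — off by 7.30°.

L = (0.00, 0.00) ✓; LU at 52.10° ✓; |LU| = 34.40 ✓; ∠LUZ = 137.8° ✓; |UZ| = 36.80 ✓; ∠(UZ, ZQ) = 82.70° ✗; |ZQ| = 10.20 ✓.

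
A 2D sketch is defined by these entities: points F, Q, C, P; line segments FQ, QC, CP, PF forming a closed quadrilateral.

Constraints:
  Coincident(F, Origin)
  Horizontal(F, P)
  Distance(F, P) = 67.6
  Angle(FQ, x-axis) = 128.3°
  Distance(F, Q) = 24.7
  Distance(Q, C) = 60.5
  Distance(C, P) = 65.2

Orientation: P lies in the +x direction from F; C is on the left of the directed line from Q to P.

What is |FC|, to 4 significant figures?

64.66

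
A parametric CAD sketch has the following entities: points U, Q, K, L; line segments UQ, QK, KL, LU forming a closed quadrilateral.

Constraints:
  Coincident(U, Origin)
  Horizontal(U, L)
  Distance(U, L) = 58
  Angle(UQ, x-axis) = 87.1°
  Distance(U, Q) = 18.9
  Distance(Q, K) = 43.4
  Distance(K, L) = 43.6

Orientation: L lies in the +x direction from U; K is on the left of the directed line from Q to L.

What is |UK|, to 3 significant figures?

55.6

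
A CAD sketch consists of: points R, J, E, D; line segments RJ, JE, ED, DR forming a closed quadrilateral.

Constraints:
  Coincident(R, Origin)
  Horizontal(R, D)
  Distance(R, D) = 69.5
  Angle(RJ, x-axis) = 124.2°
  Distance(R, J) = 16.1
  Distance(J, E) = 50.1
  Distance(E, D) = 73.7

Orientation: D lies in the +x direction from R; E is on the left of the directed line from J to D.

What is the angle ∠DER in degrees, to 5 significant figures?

62.436°

Checks: |JE| = 50.10 ✓; |ED| = 73.70 ✓.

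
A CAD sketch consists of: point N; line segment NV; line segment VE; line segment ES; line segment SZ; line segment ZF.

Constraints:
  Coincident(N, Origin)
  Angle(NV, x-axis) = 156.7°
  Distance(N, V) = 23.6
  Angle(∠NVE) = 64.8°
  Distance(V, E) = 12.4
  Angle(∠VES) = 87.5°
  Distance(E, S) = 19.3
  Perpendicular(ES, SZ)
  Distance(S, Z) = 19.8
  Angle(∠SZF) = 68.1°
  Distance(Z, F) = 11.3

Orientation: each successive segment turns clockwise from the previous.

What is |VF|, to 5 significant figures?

8.8707

N is at the origin; NV runs at 156.7° with length 23.6, so V = (-21.675, 9.3349). ∠NVE = 64.8° gives VE at 41.500° from the x-axis; with |VE| = 12.4, E = (-12.388, 17.551). ∠VES = 87.5° gives ES at -51.000° from the x-axis; with |ES| = 19.3, S = (-0.24240, 2.5524). ES ⟂ SZ, so SZ runs at -141.00°; with |SZ| = 19.8, Z = (-15.630, -9.9081). ∠SZF = 68.1° gives ZF at 107.10° from the x-axis; with |ZF| = 11.3, F = (-18.953, 0.89236). Then |VF| = |F − V| = 8.8707.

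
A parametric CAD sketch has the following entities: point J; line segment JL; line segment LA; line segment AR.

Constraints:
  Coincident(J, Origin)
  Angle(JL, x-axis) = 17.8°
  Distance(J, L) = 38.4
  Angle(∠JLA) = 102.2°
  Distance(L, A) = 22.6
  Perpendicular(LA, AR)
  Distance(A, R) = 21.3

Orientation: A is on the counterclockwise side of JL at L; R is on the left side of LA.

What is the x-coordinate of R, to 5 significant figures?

13.158

J is at the origin; JL runs at 17.8° with length 38.4, so L = 38.4·(cos 17.8°, sin 17.8°) = (36.562, 11.739). ∠JLA = 102.2°, so LA runs at 17.8° + (180° − 102.2°) = 95.600° from the x-axis; with |LA| = 22.6, A = L + 22.6·(cos 95.600°, sin 95.600°) = (34.356, 34.231). The perpendicularity gives AR at right angles to LA; with |AR| = 21.3 on the left of LA, R = A + 21.3·(-0.99523, -0.097583) = (13.158, 32.152). So R.x = 13.158.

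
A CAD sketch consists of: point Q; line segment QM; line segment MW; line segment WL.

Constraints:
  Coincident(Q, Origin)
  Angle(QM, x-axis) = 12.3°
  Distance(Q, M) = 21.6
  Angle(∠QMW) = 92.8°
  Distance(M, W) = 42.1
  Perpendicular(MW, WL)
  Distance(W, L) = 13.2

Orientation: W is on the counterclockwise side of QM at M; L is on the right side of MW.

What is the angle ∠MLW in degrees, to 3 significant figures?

72.6°

Q is at the origin; QM runs at 12.3° with length 21.6, so M = 21.6·(cos 12.3°, sin 12.3°) = (21.1, 4.60). ∠QMW = 92.8°, so MW runs at 12.3° + (180° − 92.8°) = 99.5° from the x-axis; with |MW| = 42.1, W = M + 42.1·(cos 99.5°, sin 99.5°) = (14.2, 46.1). MW is perpendicular to WL; with |WL| = 13.2 on the right of MW, L = W + 13.2·(0.986, 0.165) = (27.2, 48.3). Then cos ∠MLW = LM·LW / (|LM||LW|), giving 72.6°.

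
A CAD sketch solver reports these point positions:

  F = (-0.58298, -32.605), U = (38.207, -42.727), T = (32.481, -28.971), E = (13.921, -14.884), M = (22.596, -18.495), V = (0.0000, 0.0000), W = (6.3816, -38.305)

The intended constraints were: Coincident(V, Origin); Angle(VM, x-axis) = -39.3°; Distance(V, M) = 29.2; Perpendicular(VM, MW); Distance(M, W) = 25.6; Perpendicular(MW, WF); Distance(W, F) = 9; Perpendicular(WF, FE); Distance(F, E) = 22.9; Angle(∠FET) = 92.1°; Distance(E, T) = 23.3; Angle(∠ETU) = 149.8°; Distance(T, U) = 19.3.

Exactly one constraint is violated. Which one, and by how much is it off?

Distance(T, U) = 19.3 — off by 4.40.

V = (0.00, 0.00) ✓; VM at -39.30° ✓; |VM| = 29.20 ✓; ∠(VM, MW) = 90.00° ✓; |MW| = 25.60 ✓; ∠(MW, WF) = 90.00° ✓; |WF| = 9.000 ✓; ∠(WF, FE) = 90.00° ✓; |FE| = 22.90 ✓; ∠FET = 92.10° ✓; |ET| = 23.30 ✓; ∠ETU = 149.8° ✓; |TU| = 14.90 ✗.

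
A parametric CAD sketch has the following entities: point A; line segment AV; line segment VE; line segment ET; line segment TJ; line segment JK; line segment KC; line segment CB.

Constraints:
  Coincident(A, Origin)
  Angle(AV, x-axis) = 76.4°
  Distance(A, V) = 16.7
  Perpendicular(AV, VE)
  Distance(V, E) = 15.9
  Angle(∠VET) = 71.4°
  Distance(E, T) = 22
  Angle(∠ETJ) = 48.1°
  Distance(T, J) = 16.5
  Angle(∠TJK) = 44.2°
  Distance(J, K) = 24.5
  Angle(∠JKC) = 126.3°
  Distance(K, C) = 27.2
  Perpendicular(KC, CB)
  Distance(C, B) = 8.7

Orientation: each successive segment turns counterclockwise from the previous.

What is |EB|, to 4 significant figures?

42.97

A is at the origin; AV runs at 76.4° with length 16.7, so V = (3.927, 16.23). AV ⟂ VE, so VE runs at 166.4°; with |VE| = 15.9, E = (-11.53, 19.97). ∠VET = 71.4° gives ET at -85.00° from the x-axis; with |ET| = 22.0, T = (-9.610, -1.946). ∠ETJ = 48.1° gives TJ at 46.90° from the x-axis; with |TJ| = 16.5, J = (1.664, 10.10). ∠TJK = 44.2° gives JK at -177.3° from the x-axis; with |JK| = 24.5, K = (-22.81, 8.948). ∠JKC = 126.3° gives KC at -123.6° from the x-axis; with |KC| = 27.2, C = (-37.86, -13.71). KC is perpendicular to CB, so CB runs at -33.60°; with |CB| = 8.7, B = (-30.61, -18.52). Then |EB| = |B − E| = 42.97.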